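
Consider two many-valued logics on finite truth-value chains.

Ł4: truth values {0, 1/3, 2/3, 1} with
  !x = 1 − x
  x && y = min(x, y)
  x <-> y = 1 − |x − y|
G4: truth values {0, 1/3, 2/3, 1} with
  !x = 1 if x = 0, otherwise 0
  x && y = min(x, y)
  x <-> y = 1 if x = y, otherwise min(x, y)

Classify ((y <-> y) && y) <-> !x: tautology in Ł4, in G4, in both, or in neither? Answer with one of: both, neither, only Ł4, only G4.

In Ł4: at x = 0, y = 0 the value is 0 — not a tautology.
In G4: at x = 0, y = 0 the value is 0 — not a tautology.

neither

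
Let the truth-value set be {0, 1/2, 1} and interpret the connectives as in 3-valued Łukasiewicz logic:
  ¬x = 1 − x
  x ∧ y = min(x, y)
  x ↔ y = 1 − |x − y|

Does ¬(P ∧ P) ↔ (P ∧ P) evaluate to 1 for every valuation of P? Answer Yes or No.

No

Counterexample: take P = 0.
P ∧ P = 0 ∧ 0 = 0
¬(P ∧ P) = ¬0 = 1
P ∧ P = 0 ∧ 0 = 0
¬(P ∧ P) ↔ (P ∧ P) = 1 ↔ 0 = 0
This gives 0 ≠ 1.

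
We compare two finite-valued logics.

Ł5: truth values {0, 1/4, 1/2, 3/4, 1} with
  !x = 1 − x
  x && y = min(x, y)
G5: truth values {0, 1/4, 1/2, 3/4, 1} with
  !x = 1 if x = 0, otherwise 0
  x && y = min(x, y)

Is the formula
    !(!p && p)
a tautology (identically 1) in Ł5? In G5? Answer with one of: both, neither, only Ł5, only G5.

only G5

In Ł5: at p = 1/4 the value is 3/4 — not a tautology.
In G5: every assignment gives 1 — tautology.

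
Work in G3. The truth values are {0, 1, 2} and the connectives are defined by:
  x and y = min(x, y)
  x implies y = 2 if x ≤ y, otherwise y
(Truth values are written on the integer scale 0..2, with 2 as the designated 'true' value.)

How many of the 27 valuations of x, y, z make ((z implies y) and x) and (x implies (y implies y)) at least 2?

6

value 2: 6 assignments (counts)
value 1: 8 assignments
value 0: 13 assignments
So 6 of the 27 assignments meet the threshold.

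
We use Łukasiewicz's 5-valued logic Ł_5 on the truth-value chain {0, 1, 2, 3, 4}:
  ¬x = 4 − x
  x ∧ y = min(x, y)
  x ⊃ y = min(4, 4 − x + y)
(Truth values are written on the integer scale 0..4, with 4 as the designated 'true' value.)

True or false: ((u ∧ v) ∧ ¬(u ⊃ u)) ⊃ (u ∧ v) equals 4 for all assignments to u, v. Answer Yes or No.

Yes

At u = 3, v = 3, for instance:
u ∧ v = 3 ∧ 3 = 3
u ⊃ u = 3 ⊃ 3 = 4
¬(u ⊃ u) = ¬4 = 0
(u ∧ v) ∧ ¬(u ⊃ u) = 3 ∧ 0 = 0
((u ∧ v) ∧ ¬(u ⊃ u)) ⊃ (u ∧ v) = 0 ⊃ 3 = 4
and checking the remaining 24 assignments likewise gives ≥ 4 in every case.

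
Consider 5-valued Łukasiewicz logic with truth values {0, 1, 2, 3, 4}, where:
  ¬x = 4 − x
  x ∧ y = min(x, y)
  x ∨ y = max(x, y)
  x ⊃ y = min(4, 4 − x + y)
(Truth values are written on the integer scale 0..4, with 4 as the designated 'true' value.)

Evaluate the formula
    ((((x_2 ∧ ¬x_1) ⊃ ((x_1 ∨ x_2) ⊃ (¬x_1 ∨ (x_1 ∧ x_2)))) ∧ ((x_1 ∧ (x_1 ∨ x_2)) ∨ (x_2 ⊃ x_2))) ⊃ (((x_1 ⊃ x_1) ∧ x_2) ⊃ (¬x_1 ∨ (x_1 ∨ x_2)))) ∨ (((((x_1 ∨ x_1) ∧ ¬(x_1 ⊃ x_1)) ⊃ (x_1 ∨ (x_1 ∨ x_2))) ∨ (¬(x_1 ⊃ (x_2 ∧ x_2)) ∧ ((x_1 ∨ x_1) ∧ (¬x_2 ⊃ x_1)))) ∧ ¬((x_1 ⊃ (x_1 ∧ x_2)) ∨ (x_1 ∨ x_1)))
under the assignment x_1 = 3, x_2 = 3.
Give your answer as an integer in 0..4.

¬x_1 = ¬3 = 1
x_2 ∧ ¬x_1 = 3 ∧ 1 = 1
x_1 ∨ x_2 = 3 ∨ 3 = 3
¬x_1 = ¬3 = 1
x_1 ∧ x_2 = 3 ∧ 3 = 3
¬x_1 ∨ (x_1 ∧ x_2) = 1 ∨ 3 = 3
(x_1 ∨ x_2) ⊃ (¬x_1 ∨ (x_1 ∧ x_2)) = 3 ⊃ 3 = 4
(x_2 ∧ ¬x_1) ⊃ ((x_1 ∨ x_2) ⊃ (¬x_1 ∨ (x_1 ∧ x_2))) = 1 ⊃ 4 = 4
x_1 ∨ x_2 = 3 ∨ 3 = 3
x_1 ∧ (x_1 ∨ x_2) = 3 ∧ 3 = 3
x_2 ⊃ x_2 = 3 ⊃ 3 = 4
(x_1 ∧ (x_1 ∨ x_2)) ∨ (x_2 ⊃ x_2) = 3 ∨ 4 = 4
((x_2 ∧ ¬x_1) ⊃ ((x_1 ∨ x_2) ⊃ (¬x_1 ∨ (x_1 ∧ x_2)))) ∧ ((x_1 ∧ (x_1 ∨ x_2)) ∨ (x_2 ⊃ x_2)) = 4 ∧ 4 = 4
x_1 ⊃ x_1 = 3 ⊃ 3 = 4
(x_1 ⊃ x_1) ∧ x_2 = 4 ∧ 3 = 3
¬x_1 = ¬3 = 1
x_1 ∨ x_2 = 3 ∨ 3 = 3
¬x_1 ∨ (x_1 ∨ x_2) = 1 ∨ 3 = 3
((x_1 ⊃ x_1) ∧ x_2) ⊃ (¬x_1 ∨ (x_1 ∨ x_2)) = 3 ⊃ 3 = 4
(((x_2 ∧ ¬x_1) ⊃ ((x_1 ∨ x_2) ⊃ (¬x_1 ∨ (x_1 ∧ x_2)))) ∧ ((x_1 ∧ (x_1 ∨ x_2)) ∨ (x_2 ⊃ x_2))) ⊃ (((x_1 ⊃ x_1) ∧ x_2) ⊃ (¬x_1 ∨ (x_1 ∨ x_2))) = 4 ⊃ 4 = 4
x_1 ∨ x_1 = 3 ∨ 3 = 3
x_1 ⊃ x_1 = 3 ⊃ 3 = 4
¬(x_1 ⊃ x_1) = ¬4 = 0
(x_1 ∨ x_1) ∧ ¬(x_1 ⊃ x_1) = 3 ∧ 0 = 0
x_1 ∨ x_2 = 3 ∨ 3 = 3
x_1 ∨ (x_1 ∨ x_2) = 3 ∨ 3 = 3
((x_1 ∨ x_1) ∧ ¬(x_1 ⊃ x_1)) ⊃ (x_1 ∨ (x_1 ∨ x_2)) = 0 ⊃ 3 = 4
x_2 ∧ x_2 = 3 ∧ 3 = 3
x_1 ⊃ (x_2 ∧ x_2) = 3 ⊃ 3 = 4
¬(x_1 ⊃ (x_2 ∧ x_2)) = ¬4 = 0
x_1 ∨ x_1 = 3 ∨ 3 = 3
¬x_2 = ¬3 = 1
¬x_2 ⊃ x_1 = 1 ⊃ 3 = 4
(x_1 ∨ x_1) ∧ (¬x_2 ⊃ x_1) = 3 ∧ 4 = 3
¬(x_1 ⊃ (x_2 ∧ x_2)) ∧ ((x_1 ∨ x_1) ∧ (¬x_2 ⊃ x_1)) = 0 ∧ 3 = 0
(((x_1 ∨ x_1) ∧ ¬(x_1 ⊃ x_1)) ⊃ (x_1 ∨ (x_1 ∨ x_2))) ∨ (¬(x_1 ⊃ (x_2 ∧ x_2)) ∧ ((x_1 ∨ x_1) ∧ (¬x_2 ⊃ x_1))) = 4 ∨ 0 = 4
x_1 ∧ x_2 = 3 ∧ 3 = 3
x_1 ⊃ (x_1 ∧ x_2) = 3 ⊃ 3 = 4
x_1 ∨ x_1 = 3 ∨ 3 = 3
(x_1 ⊃ (x_1 ∧ x_2)) ∨ (x_1 ∨ x_1) = 4 ∨ 3 = 4
¬((x_1 ⊃ (x_1 ∧ x_2)) ∨ (x_1 ∨ x_1)) = ¬4 = 0
((((x_1 ∨ x_1) ∧ ¬(x_1 ⊃ x_1)) ⊃ (x_1 ∨ (x_1 ∨ x_2))) ∨ (¬(x_1 ⊃ (x_2 ∧ x_2)) ∧ ((x_1 ∨ x_1) ∧ (¬x_2 ⊃ x_1)))) ∧ ¬((x_1 ⊃ (x_1 ∧ x_2)) ∨ (x_1 ∨ x_1)) = 4 ∧ 0 = 0
((((x_2 ∧ ¬x_1) ⊃ ((x_1 ∨ x_2) ⊃ (¬x_1 ∨ (x_1 ∧ x_2)))) ∧ ((x_1 ∧ (x_1 ∨ x_2)) ∨ (x_2 ⊃ x_2))) ⊃ (((x_1 ⊃ x_1) ∧ x_2) ⊃ (¬x_1 ∨ (x_1 ∨ x_2)))) ∨ (((((x_1 ∨ x_1) ∧ ¬(x_1 ⊃ x_1)) ⊃ (x_1 ∨ (x_1 ∨ x_2))) ∨ (¬(x_1 ⊃ (x_2 ∧ x_2)) ∧ ((x_1 ∨ x_1) ∧ (¬x_2 ⊃ x_1)))) ∧ ¬((x_1 ⊃ (x_1 ∧ x_2)) ∨ (x_1 ∨ x_1))) = 4 ∨ 0 = 4

4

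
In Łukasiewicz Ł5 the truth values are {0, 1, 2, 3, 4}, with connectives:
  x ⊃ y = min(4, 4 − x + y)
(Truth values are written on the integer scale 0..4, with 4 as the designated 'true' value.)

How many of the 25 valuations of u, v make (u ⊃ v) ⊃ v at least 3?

16

value 4: 9 assignments (counts)
value 3: 7 assignments (counts)
value 2: 5 assignments
value 1: 3 assignments
value 0: 1 assignment
So 16 of the 25 assignments meet the threshold.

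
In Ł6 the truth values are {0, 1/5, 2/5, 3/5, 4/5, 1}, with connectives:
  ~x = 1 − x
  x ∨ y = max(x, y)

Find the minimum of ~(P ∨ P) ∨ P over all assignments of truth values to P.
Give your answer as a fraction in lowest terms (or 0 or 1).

3/5

Take P = 2/5:
P ∨ P = 2/5 ∨ 2/5 = 2/5
~(P ∨ P) = ~2/5 = 3/5
~(P ∨ P) ∨ P = 3/5 ∨ 2/5 = 3/5
No assignment yields a value below 3/5, so this is the minimum.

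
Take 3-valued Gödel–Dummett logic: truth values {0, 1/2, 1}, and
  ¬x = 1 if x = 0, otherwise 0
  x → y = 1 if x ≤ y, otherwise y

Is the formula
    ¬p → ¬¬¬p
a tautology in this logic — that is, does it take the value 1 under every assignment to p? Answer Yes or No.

Yes

p = 0 ↦ 1
p = 1/2 ↦ 1
p = 1 ↦ 1
Every assignment gives a value ≥ 1.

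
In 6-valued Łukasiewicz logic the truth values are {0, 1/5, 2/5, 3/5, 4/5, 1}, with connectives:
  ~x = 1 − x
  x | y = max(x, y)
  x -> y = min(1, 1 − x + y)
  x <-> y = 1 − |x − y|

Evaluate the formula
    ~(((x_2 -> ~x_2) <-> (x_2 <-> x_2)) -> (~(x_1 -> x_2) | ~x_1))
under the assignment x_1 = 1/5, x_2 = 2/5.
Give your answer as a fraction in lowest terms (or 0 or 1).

~x_2 = ~2/5 = 3/5
x_2 -> ~x_2 = 2/5 -> 3/5 = 1
x_2 <-> x_2 = 2/5 <-> 2/5 = 1
(x_2 -> ~x_2) <-> (x_2 <-> x_2) = 1 <-> 1 = 1
x_1 -> x_2 = 1/5 -> 2/5 = 1
~(x_1 -> x_2) = ~1 = 0
~x_1 = ~1/5 = 4/5
~(x_1 -> x_2) | ~x_1 = 0 | 4/5 = 4/5
((x_2 -> ~x_2) <-> (x_2 <-> x_2)) -> (~(x_1 -> x_2) | ~x_1) = 1 -> 4/5 = 4/5
~(((x_2 -> ~x_2) <-> (x_2 <-> x_2)) -> (~(x_1 -> x_2) | ~x_1)) = ~4/5 = 1/5

1/5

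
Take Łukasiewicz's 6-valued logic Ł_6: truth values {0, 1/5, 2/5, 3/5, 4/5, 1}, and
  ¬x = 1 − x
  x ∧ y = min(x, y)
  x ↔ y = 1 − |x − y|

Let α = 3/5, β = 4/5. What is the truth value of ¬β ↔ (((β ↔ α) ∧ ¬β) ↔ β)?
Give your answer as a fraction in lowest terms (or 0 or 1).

¬β = ¬4/5 = 1/5
β ↔ α = 4/5 ↔ 3/5 = 4/5
¬β = ¬4/5 = 1/5
(β ↔ α) ∧ ¬β = 4/5 ∧ 1/5 = 1/5
((β ↔ α) ∧ ¬β) ↔ β = 1/5 ↔ 4/5 = 2/5
¬β ↔ (((β ↔ α) ∧ ¬β) ↔ β) = 1/5 ↔ 2/5 = 4/5

4/5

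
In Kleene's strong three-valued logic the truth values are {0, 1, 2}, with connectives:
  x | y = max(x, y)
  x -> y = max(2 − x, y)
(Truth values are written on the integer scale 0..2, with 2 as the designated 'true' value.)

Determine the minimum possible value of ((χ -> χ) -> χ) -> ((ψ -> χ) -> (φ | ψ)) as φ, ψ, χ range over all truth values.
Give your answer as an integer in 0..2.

Take φ = 0, ψ = 0, χ = 2:
χ -> χ = 2 -> 2 = 2
(χ -> χ) -> χ = 2 -> 2 = 2
ψ -> χ = 0 -> 2 = 2
φ | ψ = 0 | 0 = 0
(ψ -> χ) -> (φ | ψ) = 2 -> 0 = 0
((χ -> χ) -> χ) -> ((ψ -> χ) -> (φ | ψ)) = 2 -> 0 = 0
No assignment yields a value below 0, so this is the minimum.

0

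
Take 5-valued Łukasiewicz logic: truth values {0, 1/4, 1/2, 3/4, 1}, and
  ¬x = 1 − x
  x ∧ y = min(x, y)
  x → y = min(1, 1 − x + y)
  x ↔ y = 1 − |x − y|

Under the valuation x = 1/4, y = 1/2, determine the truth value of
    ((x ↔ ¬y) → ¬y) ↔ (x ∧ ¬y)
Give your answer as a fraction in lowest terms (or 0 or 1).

1/2

¬y = ¬1/2 = 1/2
x ↔ ¬y = 1/4 ↔ 1/2 = 3/4
¬y = ¬1/2 = 1/2
(x ↔ ¬y) → ¬y = 3/4 → 1/2 = 3/4
¬y = ¬1/2 = 1/2
x ∧ ¬y = 1/4 ∧ 1/2 = 1/4
((x ↔ ¬y) → ¬y) ↔ (x ∧ ¬y) = 3/4 ↔ 1/4 = 1/2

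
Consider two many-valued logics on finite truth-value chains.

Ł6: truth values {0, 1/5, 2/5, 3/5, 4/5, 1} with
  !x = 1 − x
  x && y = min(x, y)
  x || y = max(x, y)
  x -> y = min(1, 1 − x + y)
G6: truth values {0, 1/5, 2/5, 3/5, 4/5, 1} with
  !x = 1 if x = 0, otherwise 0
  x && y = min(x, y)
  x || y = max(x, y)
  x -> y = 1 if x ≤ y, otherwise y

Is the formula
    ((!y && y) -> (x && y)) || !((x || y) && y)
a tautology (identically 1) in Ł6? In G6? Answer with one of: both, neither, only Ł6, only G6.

only G6

In Ł6: at x = 0, y = 1/5 the value is 4/5 — not a tautology.
In G6: every assignment gives 1 — tautology.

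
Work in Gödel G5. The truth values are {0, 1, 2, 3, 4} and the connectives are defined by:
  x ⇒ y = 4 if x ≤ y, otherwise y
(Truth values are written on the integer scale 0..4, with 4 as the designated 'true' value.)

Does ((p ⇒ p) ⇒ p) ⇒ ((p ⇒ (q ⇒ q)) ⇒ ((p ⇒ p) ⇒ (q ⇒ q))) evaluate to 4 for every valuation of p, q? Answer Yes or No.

At p = 1, q = 0, for instance:
p ⇒ p = 1 ⇒ 1 = 4
(p ⇒ p) ⇒ p = 4 ⇒ 1 = 1
q ⇒ q = 0 ⇒ 0 = 4
p ⇒ (q ⇒ q) = 1 ⇒ 4 = 4
(p ⇒ p) ⇒ (q ⇒ q) = 4 ⇒ 4 = 4
(p ⇒ (q ⇒ q)) ⇒ ((p ⇒ p) ⇒ (q ⇒ q)) = 4 ⇒ 4 = 4
((p ⇒ p) ⇒ p) ⇒ ((p ⇒ (q ⇒ q)) ⇒ ((p ⇒ p) ⇒ (q ⇒ q))) = 1 ⇒ 4 = 4
and checking the remaining 24 assignments likewise gives ≥ 4 in every case.

Yes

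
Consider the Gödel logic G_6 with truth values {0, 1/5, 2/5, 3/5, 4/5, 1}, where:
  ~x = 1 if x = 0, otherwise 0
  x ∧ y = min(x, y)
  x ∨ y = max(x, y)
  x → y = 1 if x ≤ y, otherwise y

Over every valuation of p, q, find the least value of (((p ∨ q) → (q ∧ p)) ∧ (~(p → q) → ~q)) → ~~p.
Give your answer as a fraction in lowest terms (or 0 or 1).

Take p = 0, q = 0:
p ∨ q = 0 ∨ 0 = 0
q ∧ p = 0 ∧ 0 = 0
(p ∨ q) → (q ∧ p) = 0 → 0 = 1
p → q = 0 → 0 = 1
~(p → q) = ~1 = 0
~q = ~0 = 1
~(p → q) → ~q = 0 → 1 = 1
((p ∨ q) → (q ∧ p)) ∧ (~(p → q) → ~q) = 1 ∧ 1 = 1
~p = ~0 = 1
~~p = ~1 = 0
(((p ∨ q) → (q ∧ p)) ∧ (~(p → q) → ~q)) → ~~p = 1 → 0 = 0
No assignment yields a value below 0, so this is the minimum.

0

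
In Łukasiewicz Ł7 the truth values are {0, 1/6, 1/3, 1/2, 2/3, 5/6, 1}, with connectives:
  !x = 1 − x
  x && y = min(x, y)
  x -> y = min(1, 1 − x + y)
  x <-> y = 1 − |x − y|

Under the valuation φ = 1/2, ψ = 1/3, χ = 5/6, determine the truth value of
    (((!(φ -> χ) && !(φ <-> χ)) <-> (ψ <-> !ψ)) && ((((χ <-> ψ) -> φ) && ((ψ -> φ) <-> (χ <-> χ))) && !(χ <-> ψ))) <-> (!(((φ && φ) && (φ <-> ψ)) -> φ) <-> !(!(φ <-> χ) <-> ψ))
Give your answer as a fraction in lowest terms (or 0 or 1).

1/3

φ -> χ = 1/2 -> 5/6 = 1
!(φ -> χ) = !1 = 0
φ <-> χ = 1/2 <-> 5/6 = 2/3
!(φ <-> χ) = !2/3 = 1/3
!(φ -> χ) && !(φ <-> χ) = 0 && 1/3 = 0
!ψ = !1/3 = 2/3
ψ <-> !ψ = 1/3 <-> 2/3 = 2/3
(!(φ -> χ) && !(φ <-> χ)) <-> (ψ <-> !ψ) = 0 <-> 2/3 = 1/3
χ <-> ψ = 5/6 <-> 1/3 = 1/2
(χ <-> ψ) -> φ = 1/2 -> 1/2 = 1
ψ -> φ = 1/3 -> 1/2 = 1
χ <-> χ = 5/6 <-> 5/6 = 1
(ψ -> φ) <-> (χ <-> χ) = 1 <-> 1 = 1
((χ <-> ψ) -> φ) && ((ψ -> φ) <-> (χ <-> χ)) = 1 && 1 = 1
χ <-> ψ = 5/6 <-> 1/3 = 1/2
!(χ <-> ψ) = !1/2 = 1/2
(((χ <-> ψ) -> φ) && ((ψ -> φ) <-> (χ <-> χ))) && !(χ <-> ψ) = 1 && 1/2 = 1/2
((!(φ -> χ) && !(φ <-> χ)) <-> (ψ <-> !ψ)) && ((((χ <-> ψ) -> φ) && ((ψ -> φ) <-> (χ <-> χ))) && !(χ <-> ψ)) = 1/3 && 1/2 = 1/3
φ && φ = 1/2 && 1/2 = 1/2
φ <-> ψ = 1/2 <-> 1/3 = 5/6
(φ && φ) && (φ <-> ψ) = 1/2 && 5/6 = 1/2
((φ && φ) && (φ <-> ψ)) -> φ = 1/2 -> 1/2 = 1
!(((φ && φ) && (φ <-> ψ)) -> φ) = !1 = 0
φ <-> χ = 1/2 <-> 5/6 = 2/3
!(φ <-> χ) = !2/3 = 1/3
!(φ <-> χ) <-> ψ = 1/3 <-> 1/3 = 1
!(!(φ <-> χ) <-> ψ) = !1 = 0
!(((φ && φ) && (φ <-> ψ)) -> φ) <-> !(!(φ <-> χ) <-> ψ) = 0 <-> 0 = 1
(((!(φ -> χ) && !(φ <-> χ)) <-> (ψ <-> !ψ)) && ((((χ <-> ψ) -> φ) && ((ψ -> φ) <-> (χ <-> χ))) && !(χ <-> ψ))) <-> (!(((φ && φ) && (φ <-> ψ)) -> φ) <-> !(!(φ <-> χ) <-> ψ)) = 1/3 <-> 1 = 1/3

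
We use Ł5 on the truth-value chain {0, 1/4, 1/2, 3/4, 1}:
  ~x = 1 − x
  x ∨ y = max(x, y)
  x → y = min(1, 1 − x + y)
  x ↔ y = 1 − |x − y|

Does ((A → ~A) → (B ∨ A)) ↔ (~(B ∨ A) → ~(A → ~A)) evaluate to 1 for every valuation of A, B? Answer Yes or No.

Yes

At A = 3/4, B = 1, for instance:
~A = ~3/4 = 1/4
A → ~A = 3/4 → 1/4 = 1/2
B ∨ A = 1 ∨ 3/4 = 1
(A → ~A) → (B ∨ A) = 1/2 → 1 = 1
~(B ∨ A) = ~1 = 0
~(A → ~A) = ~1/2 = 1/2
~(B ∨ A) → ~(A → ~A) = 0 → 1/2 = 1
((A → ~A) → (B ∨ A)) ↔ (~(B ∨ A) → ~(A → ~A)) = 1 ↔ 1 = 1
and checking the remaining 24 assignments likewise gives ≥ 1 in every case.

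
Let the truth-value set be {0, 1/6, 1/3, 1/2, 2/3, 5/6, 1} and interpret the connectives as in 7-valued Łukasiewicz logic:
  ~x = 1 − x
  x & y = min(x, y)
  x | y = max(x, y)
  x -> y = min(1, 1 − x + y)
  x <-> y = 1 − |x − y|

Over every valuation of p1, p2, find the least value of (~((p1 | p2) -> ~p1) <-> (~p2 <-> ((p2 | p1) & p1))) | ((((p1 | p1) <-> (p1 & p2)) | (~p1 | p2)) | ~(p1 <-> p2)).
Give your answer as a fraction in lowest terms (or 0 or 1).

1/2

Take p1 = 1/2, p2 = 0:
p1 | p2 = 1/2 | 0 = 1/2
~p1 = ~1/2 = 1/2
(p1 | p2) -> ~p1 = 1/2 -> 1/2 = 1
~((p1 | p2) -> ~p1) = ~1 = 0
~p2 = ~0 = 1
p2 | p1 = 0 | 1/2 = 1/2
(p2 | p1) & p1 = 1/2 & 1/2 = 1/2
~p2 <-> ((p2 | p1) & p1) = 1 <-> 1/2 = 1/2
~((p1 | p2) -> ~p1) <-> (~p2 <-> ((p2 | p1) & p1)) = 0 <-> 1/2 = 1/2
p1 | p1 = 1/2 | 1/2 = 1/2
p1 & p2 = 1/2 & 0 = 0
(p1 | p1) <-> (p1 & p2) = 1/2 <-> 0 = 1/2
~p1 = ~1/2 = 1/2
~p1 | p2 = 1/2 | 0 = 1/2
((p1 | p1) <-> (p1 & p2)) | (~p1 | p2) = 1/2 | 1/2 = 1/2
p1 <-> p2 = 1/2 <-> 0 = 1/2
~(p1 <-> p2) = ~1/2 = 1/2
(((p1 | p1) <-> (p1 & p2)) | (~p1 | p2)) | ~(p1 <-> p2) = 1/2 | 1/2 = 1/2
(~((p1 | p2) -> ~p1) <-> (~p2 <-> ((p2 | p1) & p1))) | ((((p1 | p1) <-> (p1 & p2)) | (~p1 | p2)) | ~(p1 <-> p2)) = 1/2 | 1/2 = 1/2
No assignment yields a value below 1/2, so this is the minimum.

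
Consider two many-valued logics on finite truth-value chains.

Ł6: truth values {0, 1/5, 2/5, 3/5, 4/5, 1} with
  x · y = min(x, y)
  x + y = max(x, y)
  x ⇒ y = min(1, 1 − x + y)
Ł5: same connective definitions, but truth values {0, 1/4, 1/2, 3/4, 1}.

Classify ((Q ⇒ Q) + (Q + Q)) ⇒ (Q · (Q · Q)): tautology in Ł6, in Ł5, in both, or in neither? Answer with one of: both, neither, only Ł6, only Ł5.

In Ł6: at Q = 0 the value is 0 — not a tautology.
In Ł5: at Q = 0 the value is 0 — not a tautology.

neither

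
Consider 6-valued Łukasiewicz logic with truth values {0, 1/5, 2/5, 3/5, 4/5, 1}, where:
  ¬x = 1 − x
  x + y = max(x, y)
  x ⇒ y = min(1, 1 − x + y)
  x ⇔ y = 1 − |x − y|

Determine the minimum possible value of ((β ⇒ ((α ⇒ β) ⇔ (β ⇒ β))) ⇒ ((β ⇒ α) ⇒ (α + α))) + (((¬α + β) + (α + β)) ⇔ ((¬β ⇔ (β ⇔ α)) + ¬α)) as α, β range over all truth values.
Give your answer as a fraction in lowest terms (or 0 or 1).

3/5

Take α = 2/5, β = 1/5:
α ⇒ β = 2/5 ⇒ 1/5 = 4/5
β ⇒ β = 1/5 ⇒ 1/5 = 1
(α ⇒ β) ⇔ (β ⇒ β) = 4/5 ⇔ 1 = 4/5
β ⇒ ((α ⇒ β) ⇔ (β ⇒ β)) = 1/5 ⇒ 4/5 = 1
β ⇒ α = 1/5 ⇒ 2/5 = 1
α + α = 2/5 + 2/5 = 2/5
(β ⇒ α) ⇒ (α + α) = 1 ⇒ 2/5 = 2/5
(β ⇒ ((α ⇒ β) ⇔ (β ⇒ β))) ⇒ ((β ⇒ α) ⇒ (α + α)) = 1 ⇒ 2/5 = 2/5
¬α = ¬2/5 = 3/5
¬α + β = 3/5 + 1/5 = 3/5
α + β = 2/5 + 1/5 = 2/5
(¬α + β) + (α + β) = 3/5 + 2/5 = 3/5
¬β = ¬1/5 = 4/5
β ⇔ α = 1/5 ⇔ 2/5 = 4/5
¬β ⇔ (β ⇔ α) = 4/5 ⇔ 4/5 = 1
¬α = ¬2/5 = 3/5
(¬β ⇔ (β ⇔ α)) + ¬α = 1 + 3/5 = 1
((¬α + β) + (α + β)) ⇔ ((¬β ⇔ (β ⇔ α)) + ¬α) = 3/5 ⇔ 1 = 3/5
((β ⇒ ((α ⇒ β) ⇔ (β ⇒ β))) ⇒ ((β ⇒ α) ⇒ (α + α))) + (((¬α + β) + (α + β)) ⇔ ((¬β ⇔ (β ⇔ α)) + ¬α)) = 2/5 + 3/5 = 3/5
No assignment yields a value below 3/5, so this is the minimum.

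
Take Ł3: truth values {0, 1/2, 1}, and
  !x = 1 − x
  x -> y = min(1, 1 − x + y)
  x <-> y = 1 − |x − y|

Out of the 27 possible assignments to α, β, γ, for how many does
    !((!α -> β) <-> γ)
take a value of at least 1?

value 1: 7 assignments (counts)
value 1/2: 11 assignments
value 0: 9 assignments
So 7 of the 27 assignments meet the threshold.

7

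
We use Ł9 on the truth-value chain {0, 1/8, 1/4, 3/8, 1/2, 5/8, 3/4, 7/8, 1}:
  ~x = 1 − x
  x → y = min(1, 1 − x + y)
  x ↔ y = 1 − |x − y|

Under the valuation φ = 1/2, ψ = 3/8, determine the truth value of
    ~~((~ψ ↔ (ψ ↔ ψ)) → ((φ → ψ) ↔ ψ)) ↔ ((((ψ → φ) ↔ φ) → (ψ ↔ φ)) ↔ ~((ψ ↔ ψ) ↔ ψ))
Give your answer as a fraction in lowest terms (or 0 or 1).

~ψ = ~3/8 = 5/8
ψ ↔ ψ = 3/8 ↔ 3/8 = 1
~ψ ↔ (ψ ↔ ψ) = 5/8 ↔ 1 = 5/8
φ → ψ = 1/2 → 3/8 = 7/8
(φ → ψ) ↔ ψ = 7/8 ↔ 3/8 = 1/2
(~ψ ↔ (ψ ↔ ψ)) → ((φ → ψ) ↔ ψ) = 5/8 → 1/2 = 7/8
~((~ψ ↔ (ψ ↔ ψ)) → ((φ → ψ) ↔ ψ)) = ~7/8 = 1/8
~~((~ψ ↔ (ψ ↔ ψ)) → ((φ → ψ) ↔ ψ)) = ~1/8 = 7/8
ψ → φ = 3/8 → 1/2 = 1
(ψ → φ) ↔ φ = 1 ↔ 1/2 = 1/2
ψ ↔ φ = 3/8 ↔ 1/2 = 7/8
((ψ → φ) ↔ φ) → (ψ ↔ φ) = 1/2 → 7/8 = 1
ψ ↔ ψ = 3/8 ↔ 3/8 = 1
(ψ ↔ ψ) ↔ ψ = 1 ↔ 3/8 = 3/8
~((ψ ↔ ψ) ↔ ψ) = ~3/8 = 5/8
(((ψ → φ) ↔ φ) → (ψ ↔ φ)) ↔ ~((ψ ↔ ψ) ↔ ψ) = 1 ↔ 5/8 = 5/8
~~((~ψ ↔ (ψ ↔ ψ)) → ((φ → ψ) ↔ ψ)) ↔ ((((ψ → φ) ↔ φ) → (ψ ↔ φ)) ↔ ~((ψ ↔ ψ) ↔ ψ)) = 7/8 ↔ 5/8 = 3/4

3/4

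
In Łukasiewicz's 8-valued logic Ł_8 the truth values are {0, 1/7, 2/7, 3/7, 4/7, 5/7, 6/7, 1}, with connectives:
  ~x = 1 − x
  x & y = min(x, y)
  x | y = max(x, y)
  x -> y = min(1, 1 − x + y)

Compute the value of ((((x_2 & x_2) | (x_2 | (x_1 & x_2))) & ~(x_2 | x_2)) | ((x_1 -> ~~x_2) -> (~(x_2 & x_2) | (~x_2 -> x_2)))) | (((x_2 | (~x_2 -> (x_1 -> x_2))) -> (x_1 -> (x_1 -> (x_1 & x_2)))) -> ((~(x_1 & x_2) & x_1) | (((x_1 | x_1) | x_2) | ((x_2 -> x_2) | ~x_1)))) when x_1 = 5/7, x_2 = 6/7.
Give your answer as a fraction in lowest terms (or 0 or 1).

x_2 & x_2 = 6/7 & 6/7 = 6/7
x_1 & x_2 = 5/7 & 6/7 = 5/7
x_2 | (x_1 & x_2) = 6/7 | 5/7 = 6/7
(x_2 & x_2) | (x_2 | (x_1 & x_2)) = 6/7 | 6/7 = 6/7
x_2 | x_2 = 6/7 | 6/7 = 6/7
~(x_2 | x_2) = ~6/7 = 1/7
((x_2 & x_2) | (x_2 | (x_1 & x_2))) & ~(x_2 | x_2) = 6/7 & 1/7 = 1/7
~x_2 = ~6/7 = 1/7
~~x_2 = ~1/7 = 6/7
x_1 -> ~~x_2 = 5/7 -> 6/7 = 1
x_2 & x_2 = 6/7 & 6/7 = 6/7
~(x_2 & x_2) = ~6/7 = 1/7
~x_2 = ~6/7 = 1/7
~x_2 -> x_2 = 1/7 -> 6/7 = 1
~(x_2 & x_2) | (~x_2 -> x_2) = 1/7 | 1 = 1
(x_1 -> ~~x_2) -> (~(x_2 & x_2) | (~x_2 -> x_2)) = 1 -> 1 = 1
(((x_2 & x_2) | (x_2 | (x_1 & x_2))) & ~(x_2 | x_2)) | ((x_1 -> ~~x_2) -> (~(x_2 & x_2) | (~x_2 -> x_2))) = 1/7 | 1 = 1
~x_2 = ~6/7 = 1/7
x_1 -> x_2 = 5/7 -> 6/7 = 1
~x_2 -> (x_1 -> x_2) = 1/7 -> 1 = 1
x_2 | (~x_2 -> (x_1 -> x_2)) = 6/7 | 1 = 1
x_1 & x_2 = 5/7 & 6/7 = 5/7
x_1 -> (x_1 & x_2) = 5/7 -> 5/7 = 1
x_1 -> (x_1 -> (x_1 & x_2)) = 5/7 -> 1 = 1
(x_2 | (~x_2 -> (x_1 -> x_2))) -> (x_1 -> (x_1 -> (x_1 & x_2))) = 1 -> 1 = 1
x_1 & x_2 = 5/7 & 6/7 = 5/7
~(x_1 & x_2) = ~5/7 = 2/7
~(x_1 & x_2) & x_1 = 2/7 & 5/7 = 2/7
x_1 | x_1 = 5/7 | 5/7 = 5/7
(x_1 | x_1) | x_2 = 5/7 | 6/7 = 6/7
x_2 -> x_2 = 6/7 -> 6/7 = 1
~x_1 = ~5/7 = 2/7
(x_2 -> x_2) | ~x_1 = 1 | 2/7 = 1
((x_1 | x_1) | x_2) | ((x_2 -> x_2) | ~x_1) = 6/7 | 1 = 1
(~(x_1 & x_2) & x_1) | (((x_1 | x_1) | x_2) | ((x_2 -> x_2) | ~x_1)) = 2/7 | 1 = 1
((x_2 | (~x_2 -> (x_1 -> x_2))) -> (x_1 -> (x_1 -> (x_1 & x_2)))) -> ((~(x_1 & x_2) & x_1) | (((x_1 | x_1) | x_2) | ((x_2 -> x_2) | ~x_1))) = 1 -> 1 = 1
((((x_2 & x_2) | (x_2 | (x_1 & x_2))) & ~(x_2 | x_2)) | ((x_1 -> ~~x_2) -> (~(x_2 & x_2) | (~x_2 -> x_2)))) | (((x_2 | (~x_2 -> (x_1 -> x_2))) -> (x_1 -> (x_1 -> (x_1 & x_2)))) -> ((~(x_1 & x_2) & x_1) | (((x_1 | x_1) | x_2) | ((x_2 -> x_2) | ~x_1)))) = 1 | 1 = 1

1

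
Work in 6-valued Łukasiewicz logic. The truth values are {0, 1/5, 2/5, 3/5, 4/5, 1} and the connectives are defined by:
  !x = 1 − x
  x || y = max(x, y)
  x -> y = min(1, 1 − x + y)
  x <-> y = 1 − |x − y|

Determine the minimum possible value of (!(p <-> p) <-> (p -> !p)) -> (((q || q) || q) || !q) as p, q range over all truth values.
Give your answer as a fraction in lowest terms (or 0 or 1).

Take p = 1, q = 2/5:
p <-> p = 1 <-> 1 = 1
!(p <-> p) = !1 = 0
!p = !1 = 0
p -> !p = 1 -> 0 = 0
!(p <-> p) <-> (p -> !p) = 0 <-> 0 = 1
q || q = 2/5 || 2/5 = 2/5
(q || q) || q = 2/5 || 2/5 = 2/5
!q = !2/5 = 3/5
((q || q) || q) || !q = 2/5 || 3/5 = 3/5
(!(p <-> p) <-> (p -> !p)) -> (((q || q) || q) || !q) = 1 -> 3/5 = 3/5
No assignment yields a value below 3/5, so this is the minimum.

3/5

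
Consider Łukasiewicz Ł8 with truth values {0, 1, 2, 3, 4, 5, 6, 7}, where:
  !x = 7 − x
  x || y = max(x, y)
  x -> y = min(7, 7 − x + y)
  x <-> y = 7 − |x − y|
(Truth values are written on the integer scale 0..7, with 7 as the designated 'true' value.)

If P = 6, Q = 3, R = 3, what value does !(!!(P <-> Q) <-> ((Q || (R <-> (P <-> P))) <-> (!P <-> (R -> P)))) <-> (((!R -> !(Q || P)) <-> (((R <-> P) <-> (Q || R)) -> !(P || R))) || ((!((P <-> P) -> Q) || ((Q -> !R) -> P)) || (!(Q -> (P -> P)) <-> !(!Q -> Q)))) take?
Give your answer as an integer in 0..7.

2

P <-> Q = 6 <-> 3 = 4
!(P <-> Q) = !4 = 3
!!(P <-> Q) = !3 = 4
P <-> P = 6 <-> 6 = 7
R <-> (P <-> P) = 3 <-> 7 = 3
Q || (R <-> (P <-> P)) = 3 || 3 = 3
!P = !6 = 1
R -> P = 3 -> 6 = 7
!P <-> (R -> P) = 1 <-> 7 = 1
(Q || (R <-> (P <-> P))) <-> (!P <-> (R -> P)) = 3 <-> 1 = 5
!!(P <-> Q) <-> ((Q || (R <-> (P <-> P))) <-> (!P <-> (R -> P))) = 4 <-> 5 = 6
!(!!(P <-> Q) <-> ((Q || (R <-> (P <-> P))) <-> (!P <-> (R -> P)))) = !6 = 1
!R = !3 = 4
Q || P = 3 || 6 = 6
!(Q || P) = !6 = 1
!R -> !(Q || P) = 4 -> 1 = 4
R <-> P = 3 <-> 6 = 4
Q || R = 3 || 3 = 3
(R <-> P) <-> (Q || R) = 4 <-> 3 = 6
P || R = 6 || 3 = 6
!(P || R) = !6 = 1
((R <-> P) <-> (Q || R)) -> !(P || R) = 6 -> 1 = 2
(!R -> !(Q || P)) <-> (((R <-> P) <-> (Q || R)) -> !(P || R)) = 4 <-> 2 = 5
P <-> P = 6 <-> 6 = 7
(P <-> P) -> Q = 7 -> 3 = 3
!((P <-> P) -> Q) = !3 = 4
!R = !3 = 4
Q -> !R = 3 -> 4 = 7
(Q -> !R) -> P = 7 -> 6 = 6
!((P <-> P) -> Q) || ((Q -> !R) -> P) = 4 || 6 = 6
P -> P = 6 -> 6 = 7
Q -> (P -> P) = 3 -> 7 = 7
!(Q -> (P -> P)) = !7 = 0
!Q = !3 = 4
!Q -> Q = 4 -> 3 = 6
!(!Q -> Q) = !6 = 1
!(Q -> (P -> P)) <-> !(!Q -> Q) = 0 <-> 1 = 6
(!((P <-> P) -> Q) || ((Q -> !R) -> P)) || (!(Q -> (P -> P)) <-> !(!Q -> Q)) = 6 || 6 = 6
((!R -> !(Q || P)) <-> (((R <-> P) <-> (Q || R)) -> !(P || R))) || ((!((P <-> P) -> Q) || ((Q -> !R) -> P)) || (!(Q -> (P -> P)) <-> !(!Q -> Q))) = 5 || 6 = 6
!(!!(P <-> Q) <-> ((Q || (R <-> (P <-> P))) <-> (!P <-> (R -> P)))) <-> (((!R -> !(Q || P)) <-> (((R <-> P) <-> (Q || R)) -> !(P || R))) || ((!((P <-> P) -> Q) || ((Q -> !R) -> P)) || (!(Q -> (P -> P)) <-> !(!Q -> Q)))) = 1 <-> 6 = 2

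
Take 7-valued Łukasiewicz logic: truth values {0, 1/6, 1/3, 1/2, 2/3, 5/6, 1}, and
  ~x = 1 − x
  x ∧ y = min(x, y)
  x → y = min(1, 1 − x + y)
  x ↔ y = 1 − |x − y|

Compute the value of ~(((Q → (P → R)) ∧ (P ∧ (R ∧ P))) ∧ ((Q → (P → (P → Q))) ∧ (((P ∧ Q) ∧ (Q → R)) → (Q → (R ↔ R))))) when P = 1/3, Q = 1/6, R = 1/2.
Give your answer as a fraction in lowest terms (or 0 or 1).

P → R = 1/3 → 1/2 = 1
Q → (P → R) = 1/6 → 1 = 1
R ∧ P = 1/2 ∧ 1/3 = 1/3
P ∧ (R ∧ P) = 1/3 ∧ 1/3 = 1/3
(Q → (P → R)) ∧ (P ∧ (R ∧ P)) = 1 ∧ 1/3 = 1/3
P → Q = 1/3 → 1/6 = 5/6
P → (P → Q) = 1/3 → 5/6 = 1
Q → (P → (P → Q)) = 1/6 → 1 = 1
P ∧ Q = 1/3 ∧ 1/6 = 1/6
Q → R = 1/6 → 1/2 = 1
(P ∧ Q) ∧ (Q → R) = 1/6 ∧ 1 = 1/6
R ↔ R = 1/2 ↔ 1/2 = 1
Q → (R ↔ R) = 1/6 → 1 = 1
((P ∧ Q) ∧ (Q → R)) → (Q → (R ↔ R)) = 1/6 → 1 = 1
(Q → (P → (P → Q))) ∧ (((P ∧ Q) ∧ (Q → R)) → (Q → (R ↔ R))) = 1 ∧ 1 = 1
((Q → (P → R)) ∧ (P ∧ (R ∧ P))) ∧ ((Q → (P → (P → Q))) ∧ (((P ∧ Q) ∧ (Q → R)) → (Q → (R ↔ R)))) = 1/3 ∧ 1 = 1/3
~(((Q → (P → R)) ∧ (P ∧ (R ∧ P))) ∧ ((Q → (P → (P → Q))) ∧ (((P ∧ Q) ∧ (Q → R)) → (Q → (R ↔ R))))) = ~1/3 = 2/3

2/3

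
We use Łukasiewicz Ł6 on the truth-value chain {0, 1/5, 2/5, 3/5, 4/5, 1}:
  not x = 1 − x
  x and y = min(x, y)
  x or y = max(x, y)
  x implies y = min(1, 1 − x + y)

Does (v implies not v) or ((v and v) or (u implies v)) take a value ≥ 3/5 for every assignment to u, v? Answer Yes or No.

Yes

At u = 1/5, v = 1, for instance:
not v = not 1 = 0
v implies not v = 1 implies 0 = 0
v and v = 1 and 1 = 1
u implies v = 1/5 implies 1 = 1
(v and v) or (u implies v) = 1 or 1 = 1
(v implies not v) or ((v and v) or (u implies v)) = 0 or 1 = 1
and checking the remaining 35 assignments likewise gives ≥ 3/5 in every case.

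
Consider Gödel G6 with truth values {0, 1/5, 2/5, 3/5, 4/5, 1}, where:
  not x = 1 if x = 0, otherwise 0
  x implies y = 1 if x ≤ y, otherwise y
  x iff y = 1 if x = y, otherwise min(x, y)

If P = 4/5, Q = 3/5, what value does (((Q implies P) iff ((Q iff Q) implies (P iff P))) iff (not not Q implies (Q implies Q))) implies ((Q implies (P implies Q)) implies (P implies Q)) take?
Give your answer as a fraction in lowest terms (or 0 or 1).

Q implies P = 3/5 implies 4/5 = 1
Q iff Q = 3/5 iff 3/5 = 1
P iff P = 4/5 iff 4/5 = 1
(Q iff Q) implies (P iff P) = 1 implies 1 = 1
(Q implies P) iff ((Q iff Q) implies (P iff P)) = 1 iff 1 = 1
not Q = not 3/5 = 0
not not Q = not 0 = 1
Q implies Q = 3/5 implies 3/5 = 1
not not Q implies (Q implies Q) = 1 implies 1 = 1
((Q implies P) iff ((Q iff Q) implies (P iff P))) iff (not not Q implies (Q implies Q)) = 1 iff 1 = 1
P implies Q = 4/5 implies 3/5 = 3/5
Q implies (P implies Q) = 3/5 implies 3/5 = 1
P implies Q = 4/5 implies 3/5 = 3/5
(Q implies (P implies Q)) implies (P implies Q) = 1 implies 3/5 = 3/5
(((Q implies P) iff ((Q iff Q) implies (P iff P))) iff (not not Q implies (Q implies Q))) implies ((Q implies (P implies Q)) implies (P implies Q)) = 1 implies 3/5 = 3/5

3/5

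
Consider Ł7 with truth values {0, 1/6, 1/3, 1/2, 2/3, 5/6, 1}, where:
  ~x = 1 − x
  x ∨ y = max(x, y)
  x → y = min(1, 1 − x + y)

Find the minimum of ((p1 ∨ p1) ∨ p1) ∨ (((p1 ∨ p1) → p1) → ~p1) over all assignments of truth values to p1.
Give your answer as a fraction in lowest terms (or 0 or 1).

1/2

Take p1 = 1/2:
p1 ∨ p1 = 1/2 ∨ 1/2 = 1/2
(p1 ∨ p1) ∨ p1 = 1/2 ∨ 1/2 = 1/2
p1 ∨ p1 = 1/2 ∨ 1/2 = 1/2
(p1 ∨ p1) → p1 = 1/2 → 1/2 = 1
~p1 = ~1/2 = 1/2
((p1 ∨ p1) → p1) → ~p1 = 1 → 1/2 = 1/2
((p1 ∨ p1) ∨ p1) ∨ (((p1 ∨ p1) → p1) → ~p1) = 1/2 ∨ 1/2 = 1/2
No assignment yields a value below 1/2, so this is the minimum.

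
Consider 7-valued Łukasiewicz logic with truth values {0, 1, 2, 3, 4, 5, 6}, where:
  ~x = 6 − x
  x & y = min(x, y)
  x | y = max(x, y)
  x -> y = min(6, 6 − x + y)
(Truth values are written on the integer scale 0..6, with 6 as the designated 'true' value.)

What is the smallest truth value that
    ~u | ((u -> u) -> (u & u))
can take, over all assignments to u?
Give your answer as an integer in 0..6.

Take u = 3:
~u = ~3 = 3
u -> u = 3 -> 3 = 6
u & u = 3 & 3 = 3
(u -> u) -> (u & u) = 6 -> 3 = 3
~u | ((u -> u) -> (u & u)) = 3 | 3 = 3
No assignment yields a value below 3, so this is the minimum.

3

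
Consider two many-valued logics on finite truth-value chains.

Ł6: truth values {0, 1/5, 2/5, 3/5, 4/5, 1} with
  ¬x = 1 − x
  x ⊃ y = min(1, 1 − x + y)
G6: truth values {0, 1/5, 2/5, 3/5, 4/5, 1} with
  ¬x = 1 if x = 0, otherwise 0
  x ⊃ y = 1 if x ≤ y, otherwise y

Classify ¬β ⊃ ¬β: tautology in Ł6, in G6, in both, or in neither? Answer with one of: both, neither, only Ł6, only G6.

In Ł6: every assignment gives 1 — tautology.
In G6: every assignment gives 1 — tautology.

both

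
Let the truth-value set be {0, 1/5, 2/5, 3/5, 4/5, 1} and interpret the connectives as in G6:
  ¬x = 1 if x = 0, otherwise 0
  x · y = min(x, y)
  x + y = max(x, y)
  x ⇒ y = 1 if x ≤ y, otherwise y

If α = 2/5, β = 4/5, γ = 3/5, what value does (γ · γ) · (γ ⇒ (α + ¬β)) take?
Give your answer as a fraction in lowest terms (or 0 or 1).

2/5

γ · γ = 3/5 · 3/5 = 3/5
¬β = ¬4/5 = 0
α + ¬β = 2/5 + 0 = 2/5
γ ⇒ (α + ¬β) = 3/5 ⇒ 2/5 = 2/5
(γ · γ) · (γ ⇒ (α + ¬β)) = 3/5 · 2/5 = 2/5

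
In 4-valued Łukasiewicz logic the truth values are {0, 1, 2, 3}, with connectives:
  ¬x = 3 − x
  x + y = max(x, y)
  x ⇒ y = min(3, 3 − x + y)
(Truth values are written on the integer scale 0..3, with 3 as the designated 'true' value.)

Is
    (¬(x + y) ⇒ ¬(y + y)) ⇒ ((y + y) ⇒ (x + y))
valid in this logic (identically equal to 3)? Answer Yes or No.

Yes

x = 0, y = 0 ↦ 3
x = 0, y = 1 ↦ 3
x = 0, y = 2 ↦ 3
x = 0, y = 3 ↦ 3
x = 1, y = 0 ↦ 3
x = 1, y = 1 ↦ 3
x = 1, y = 2 ↦ 3
x = 1, y = 3 ↦ 3
x = 2, y = 0 ↦ 3
x = 2, y = 1 ↦ 3
x = 2, y = 2 ↦ 3
x = 2, y = 3 ↦ 3
x = 3, y = 0 ↦ 3
x = 3, y = 1 ↦ 3
x = 3, y = 2 ↦ 3
x = 3, y = 3 ↦ 3
Every assignment gives a value ≥ 3.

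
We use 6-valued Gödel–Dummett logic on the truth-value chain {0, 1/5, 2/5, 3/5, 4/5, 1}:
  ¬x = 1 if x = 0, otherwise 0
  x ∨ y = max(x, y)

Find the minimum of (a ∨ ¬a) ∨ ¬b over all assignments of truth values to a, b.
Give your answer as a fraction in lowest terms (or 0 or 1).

1/5

Take a = 1/5, b = 1/5:
¬a = ¬1/5 = 0
a ∨ ¬a = 1/5 ∨ 0 = 1/5
¬b = ¬1/5 = 0
(a ∨ ¬a) ∨ ¬b = 1/5 ∨ 0 = 1/5
No assignment yields a value below 1/5, so this is the minimum.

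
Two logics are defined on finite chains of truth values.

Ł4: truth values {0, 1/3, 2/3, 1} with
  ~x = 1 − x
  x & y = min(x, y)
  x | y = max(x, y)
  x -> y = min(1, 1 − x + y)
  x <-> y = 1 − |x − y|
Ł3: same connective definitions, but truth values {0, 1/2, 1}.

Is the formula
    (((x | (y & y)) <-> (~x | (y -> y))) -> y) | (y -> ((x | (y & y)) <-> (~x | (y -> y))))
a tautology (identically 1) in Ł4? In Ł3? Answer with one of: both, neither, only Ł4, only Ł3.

In Ł4: every assignment gives 1 — tautology.
In Ł3: every assignment gives 1 — tautology.

both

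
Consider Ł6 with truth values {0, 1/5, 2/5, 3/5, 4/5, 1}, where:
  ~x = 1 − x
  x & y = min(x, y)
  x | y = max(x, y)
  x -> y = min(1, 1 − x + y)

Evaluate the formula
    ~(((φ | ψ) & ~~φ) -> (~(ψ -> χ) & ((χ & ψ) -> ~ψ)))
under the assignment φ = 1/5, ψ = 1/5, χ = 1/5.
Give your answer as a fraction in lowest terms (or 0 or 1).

1/5

φ | ψ = 1/5 | 1/5 = 1/5
~φ = ~1/5 = 4/5
~~φ = ~4/5 = 1/5
(φ | ψ) & ~~φ = 1/5 & 1/5 = 1/5
ψ -> χ = 1/5 -> 1/5 = 1
~(ψ -> χ) = ~1 = 0
χ & ψ = 1/5 & 1/5 = 1/5
~ψ = ~1/5 = 4/5
(χ & ψ) -> ~ψ = 1/5 -> 4/5 = 1
~(ψ -> χ) & ((χ & ψ) -> ~ψ) = 0 & 1 = 0
((φ | ψ) & ~~φ) -> (~(ψ -> χ) & ((χ & ψ) -> ~ψ)) = 1/5 -> 0 = 4/5
~(((φ | ψ) & ~~φ) -> (~(ψ -> χ) & ((χ & ψ) -> ~ψ))) = ~4/5 = 1/5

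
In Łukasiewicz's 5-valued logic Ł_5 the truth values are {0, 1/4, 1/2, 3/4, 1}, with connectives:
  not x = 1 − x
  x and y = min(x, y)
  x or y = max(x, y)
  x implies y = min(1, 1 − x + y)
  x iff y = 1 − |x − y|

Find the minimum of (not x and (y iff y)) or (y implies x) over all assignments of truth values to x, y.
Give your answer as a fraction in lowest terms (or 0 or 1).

1/2

Take x = 1/2, y = 1:
not x = not 1/2 = 1/2
y iff y = 1 iff 1 = 1
not x and (y iff y) = 1/2 and 1 = 1/2
y implies x = 1 implies 1/2 = 1/2
(not x and (y iff y)) or (y implies x) = 1/2 or 1/2 = 1/2
No assignment yields a value below 1/2, so this is the minimum.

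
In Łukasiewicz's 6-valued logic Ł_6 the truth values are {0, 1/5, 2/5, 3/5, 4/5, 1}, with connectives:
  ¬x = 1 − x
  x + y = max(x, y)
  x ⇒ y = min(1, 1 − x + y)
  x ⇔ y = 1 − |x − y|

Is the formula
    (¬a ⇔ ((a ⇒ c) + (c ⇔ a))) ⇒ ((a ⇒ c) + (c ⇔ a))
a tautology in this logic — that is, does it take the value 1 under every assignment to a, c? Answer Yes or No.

Counterexample: take a = 1/5, c = 0.
¬a = ¬1/5 = 4/5
a ⇒ c = 1/5 ⇒ 0 = 4/5
c ⇔ a = 0 ⇔ 1/5 = 4/5
(a ⇒ c) + (c ⇔ a) = 4/5 + 4/5 = 4/5
¬a ⇔ ((a ⇒ c) + (c ⇔ a)) = 4/5 ⇔ 4/5 = 1
a ⇒ c = 1/5 ⇒ 0 = 4/5
c ⇔ a = 0 ⇔ 1/5 = 4/5
(a ⇒ c) + (c ⇔ a) = 4/5 + 4/5 = 4/5
(¬a ⇔ ((a ⇒ c) + (c ⇔ a))) ⇒ ((a ⇒ c) + (c ⇔ a)) = 1 ⇒ 4/5 = 4/5
This gives 4/5 ≠ 1.

No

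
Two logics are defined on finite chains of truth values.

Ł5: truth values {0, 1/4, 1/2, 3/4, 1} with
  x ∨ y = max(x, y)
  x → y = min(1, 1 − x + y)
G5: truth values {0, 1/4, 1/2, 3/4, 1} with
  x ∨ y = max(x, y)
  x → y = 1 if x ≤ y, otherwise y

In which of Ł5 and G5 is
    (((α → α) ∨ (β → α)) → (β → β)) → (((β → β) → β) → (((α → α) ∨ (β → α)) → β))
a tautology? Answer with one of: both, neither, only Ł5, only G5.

In Ł5: every assignment gives 1 — tautology.
In G5: every assignment gives 1 — tautology.

both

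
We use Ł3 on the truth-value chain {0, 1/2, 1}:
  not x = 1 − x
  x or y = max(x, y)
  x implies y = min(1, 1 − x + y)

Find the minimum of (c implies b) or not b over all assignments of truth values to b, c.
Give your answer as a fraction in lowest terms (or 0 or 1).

1/2

Take b = 1/2, c = 1:
c implies b = 1 implies 1/2 = 1/2
not b = not 1/2 = 1/2
(c implies b) or not b = 1/2 or 1/2 = 1/2
No assignment yields a value below 1/2, so this is the minimum.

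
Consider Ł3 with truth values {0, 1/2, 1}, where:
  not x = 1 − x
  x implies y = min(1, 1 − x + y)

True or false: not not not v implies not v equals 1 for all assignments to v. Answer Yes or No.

v = 0 ↦ 1
v = 1/2 ↦ 1
v = 1 ↦ 1
Every assignment gives a value ≥ 1.

Yes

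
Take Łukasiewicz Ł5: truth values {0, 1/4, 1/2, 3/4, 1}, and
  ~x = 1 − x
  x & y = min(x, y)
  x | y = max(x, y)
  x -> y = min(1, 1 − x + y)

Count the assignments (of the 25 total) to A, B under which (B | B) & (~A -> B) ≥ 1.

5

value 1: 5 assignments (counts)
value 3/4: 5 assignments
value 1/2: 5 assignments
value 1/4: 5 assignments
value 0: 5 assignments
So 5 of the 25 assignments meet the threshold.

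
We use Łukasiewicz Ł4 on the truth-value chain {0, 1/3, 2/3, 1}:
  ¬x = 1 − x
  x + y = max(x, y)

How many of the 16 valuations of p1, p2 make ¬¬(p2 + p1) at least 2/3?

p1 = 0, p2 = 0 ↦ 0  <
p1 = 0, p2 = 1/3 ↦ 1/3  <
p1 = 0, p2 = 2/3 ↦ 2/3  ≥
p1 = 0, p2 = 1 ↦ 1  ≥
p1 = 1/3, p2 = 0 ↦ 1/3  <
p1 = 1/3, p2 = 1/3 ↦ 1/3  <
p1 = 1/3, p2 = 2/3 ↦ 2/3  ≥
p1 = 1/3, p2 = 1 ↦ 1  ≥
p1 = 2/3, p2 = 0 ↦ 2/3  ≥
p1 = 2/3, p2 = 1/3 ↦ 2/3  ≥
p1 = 2/3, p2 = 2/3 ↦ 2/3  ≥
p1 = 2/3, p2 = 1 ↦ 1  ≥
p1 = 1, p2 = 0 ↦ 1  ≥
p1 = 1, p2 = 1/3 ↦ 1  ≥
p1 = 1, p2 = 2/3 ↦ 1  ≥
p1 = 1, p2 = 1 ↦ 1  ≥
So 12 of the 16 assignments meet the threshold.

12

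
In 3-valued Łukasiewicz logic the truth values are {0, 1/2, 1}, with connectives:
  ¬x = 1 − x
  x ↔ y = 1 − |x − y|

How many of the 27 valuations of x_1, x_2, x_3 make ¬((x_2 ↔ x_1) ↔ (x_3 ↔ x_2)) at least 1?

value 1: 4 assignments (counts)
value 1/2: 12 assignments
value 0: 11 assignments
So 4 of the 27 assignments meet the threshold.

4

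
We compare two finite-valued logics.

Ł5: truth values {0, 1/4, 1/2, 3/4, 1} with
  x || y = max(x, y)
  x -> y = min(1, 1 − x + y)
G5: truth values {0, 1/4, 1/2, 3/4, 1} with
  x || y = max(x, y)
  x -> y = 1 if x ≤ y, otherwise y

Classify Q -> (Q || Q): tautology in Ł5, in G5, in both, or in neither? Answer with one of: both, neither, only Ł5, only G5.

In Ł5: every assignment gives 1 — tautology.
In G5: every assignment gives 1 — tautology.

both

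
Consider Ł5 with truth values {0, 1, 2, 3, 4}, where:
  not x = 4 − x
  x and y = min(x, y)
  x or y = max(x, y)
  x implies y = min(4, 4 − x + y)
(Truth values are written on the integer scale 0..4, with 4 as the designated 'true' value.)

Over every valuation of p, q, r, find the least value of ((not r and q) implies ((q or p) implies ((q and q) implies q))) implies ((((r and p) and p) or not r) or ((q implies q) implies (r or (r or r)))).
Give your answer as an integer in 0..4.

2

Take p = 0, q = 0, r = 2:
not r = not 2 = 2
not r and q = 2 and 0 = 0
q or p = 0 or 0 = 0
q and q = 0 and 0 = 0
(q and q) implies q = 0 implies 0 = 4
(q or p) implies ((q and q) implies q) = 0 implies 4 = 4
(not r and q) implies ((q or p) implies ((q and q) implies q)) = 0 implies 4 = 4
r and p = 2 and 0 = 0
(r and p) and p = 0 and 0 = 0
not r = not 2 = 2
((r and p) and p) or not r = 0 or 2 = 2
q implies q = 0 implies 0 = 4
r or r = 2 or 2 = 2
r or (r or r) = 2 or 2 = 2
(q implies q) implies (r or (r or r)) = 4 implies 2 = 2
(((r and p) and p) or not r) or ((q implies q) implies (r or (r or r))) = 2 or 2 = 2
((not r and q) implies ((q or p) implies ((q and q) implies q))) implies ((((r and p) and p) or not r) or ((q implies q) implies (r or (r or r)))) = 4 implies 2 = 2
No assignment yields a value below 2, so this is the minimum.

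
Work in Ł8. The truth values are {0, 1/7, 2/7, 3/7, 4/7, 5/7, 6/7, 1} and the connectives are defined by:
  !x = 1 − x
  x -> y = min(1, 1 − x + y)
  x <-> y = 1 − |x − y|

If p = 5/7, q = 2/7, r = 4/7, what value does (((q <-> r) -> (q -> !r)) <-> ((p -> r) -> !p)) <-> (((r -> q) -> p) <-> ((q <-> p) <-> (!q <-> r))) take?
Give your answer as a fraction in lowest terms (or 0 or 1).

5/7

q <-> r = 2/7 <-> 4/7 = 5/7
!r = !4/7 = 3/7
q -> !r = 2/7 -> 3/7 = 1
(q <-> r) -> (q -> !r) = 5/7 -> 1 = 1
p -> r = 5/7 -> 4/7 = 6/7
!p = !5/7 = 2/7
(p -> r) -> !p = 6/7 -> 2/7 = 3/7
((q <-> r) -> (q -> !r)) <-> ((p -> r) -> !p) = 1 <-> 3/7 = 3/7
r -> q = 4/7 -> 2/7 = 5/7
(r -> q) -> p = 5/7 -> 5/7 = 1
q <-> p = 2/7 <-> 5/7 = 4/7
!q = !2/7 = 5/7
!q <-> r = 5/7 <-> 4/7 = 6/7
(q <-> p) <-> (!q <-> r) = 4/7 <-> 6/7 = 5/7
((r -> q) -> p) <-> ((q <-> p) <-> (!q <-> r)) = 1 <-> 5/7 = 5/7
(((q <-> r) -> (q -> !r)) <-> ((p -> r) -> !p)) <-> (((r -> q) -> p) <-> ((q <-> p) <-> (!q <-> r))) = 3/7 <-> 5/7 = 5/7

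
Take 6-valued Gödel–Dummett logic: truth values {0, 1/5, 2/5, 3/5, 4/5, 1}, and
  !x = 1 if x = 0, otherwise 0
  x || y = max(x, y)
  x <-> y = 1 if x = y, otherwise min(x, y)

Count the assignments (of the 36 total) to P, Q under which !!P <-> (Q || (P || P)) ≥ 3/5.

25

value 1: 11 assignments (counts)
value 4/5: 8 assignments (counts)
value 3/5: 6 assignments (counts)
value 2/5: 4 assignments
value 1/5: 2 assignments
value 0: 5 assignments
So 25 of the 36 assignments meet the threshold.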